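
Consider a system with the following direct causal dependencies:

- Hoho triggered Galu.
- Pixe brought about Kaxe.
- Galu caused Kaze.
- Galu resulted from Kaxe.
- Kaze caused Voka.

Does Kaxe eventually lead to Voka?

Yes

There is a causal chain: Kaxe → Galu → Kaze → Voka.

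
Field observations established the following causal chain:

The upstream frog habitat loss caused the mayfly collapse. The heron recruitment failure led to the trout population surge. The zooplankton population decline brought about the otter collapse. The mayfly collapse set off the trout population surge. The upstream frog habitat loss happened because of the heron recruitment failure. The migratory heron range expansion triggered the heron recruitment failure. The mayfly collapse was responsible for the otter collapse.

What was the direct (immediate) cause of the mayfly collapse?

the upstream frog habitat loss

Upstream contributors include the migratory heron range expansion, the heron recruitment failure, but only the upstream frog habitat loss feeds directly into the mayfly collapse.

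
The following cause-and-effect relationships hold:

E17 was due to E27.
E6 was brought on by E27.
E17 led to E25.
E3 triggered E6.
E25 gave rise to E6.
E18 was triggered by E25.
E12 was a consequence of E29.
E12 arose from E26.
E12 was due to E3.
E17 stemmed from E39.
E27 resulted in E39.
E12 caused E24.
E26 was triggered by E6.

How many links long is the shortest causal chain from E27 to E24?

Shortest chain: E27 → E6 → E26 → E12 → E24.

4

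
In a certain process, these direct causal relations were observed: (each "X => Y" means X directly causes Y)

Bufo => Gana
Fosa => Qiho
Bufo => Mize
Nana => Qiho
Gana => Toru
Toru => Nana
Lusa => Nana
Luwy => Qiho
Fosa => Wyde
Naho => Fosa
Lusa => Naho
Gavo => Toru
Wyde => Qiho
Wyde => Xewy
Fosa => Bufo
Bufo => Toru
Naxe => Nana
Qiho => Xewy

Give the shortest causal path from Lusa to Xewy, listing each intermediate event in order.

Lusa → Nana
Nana → Qiho
Qiho → Xewy
Length: 3 steps.

Lusa → Nana → Qiho → Xewy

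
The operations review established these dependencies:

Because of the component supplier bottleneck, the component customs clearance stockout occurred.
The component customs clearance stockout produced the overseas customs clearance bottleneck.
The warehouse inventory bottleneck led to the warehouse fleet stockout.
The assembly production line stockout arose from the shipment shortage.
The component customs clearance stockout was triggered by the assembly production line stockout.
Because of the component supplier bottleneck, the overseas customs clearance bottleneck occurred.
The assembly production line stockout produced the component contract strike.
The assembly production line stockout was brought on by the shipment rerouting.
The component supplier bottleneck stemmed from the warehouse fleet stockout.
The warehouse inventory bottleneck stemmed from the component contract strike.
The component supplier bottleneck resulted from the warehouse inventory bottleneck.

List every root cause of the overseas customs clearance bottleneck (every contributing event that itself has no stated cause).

Tracing upstream from the overseas customs clearance bottleneck: the overseas customs clearance bottleneck ← the component customs clearance stockout ← the assembly production line stockout ← the shipment rerouting.
A separate upstream branch: the overseas customs clearance bottleneck ← the component customs clearance stockout ← the assembly production line stockout ← the shipment shortage.
Each of those chain origins has no stated cause.

the shipment rerouting, the shipment shortage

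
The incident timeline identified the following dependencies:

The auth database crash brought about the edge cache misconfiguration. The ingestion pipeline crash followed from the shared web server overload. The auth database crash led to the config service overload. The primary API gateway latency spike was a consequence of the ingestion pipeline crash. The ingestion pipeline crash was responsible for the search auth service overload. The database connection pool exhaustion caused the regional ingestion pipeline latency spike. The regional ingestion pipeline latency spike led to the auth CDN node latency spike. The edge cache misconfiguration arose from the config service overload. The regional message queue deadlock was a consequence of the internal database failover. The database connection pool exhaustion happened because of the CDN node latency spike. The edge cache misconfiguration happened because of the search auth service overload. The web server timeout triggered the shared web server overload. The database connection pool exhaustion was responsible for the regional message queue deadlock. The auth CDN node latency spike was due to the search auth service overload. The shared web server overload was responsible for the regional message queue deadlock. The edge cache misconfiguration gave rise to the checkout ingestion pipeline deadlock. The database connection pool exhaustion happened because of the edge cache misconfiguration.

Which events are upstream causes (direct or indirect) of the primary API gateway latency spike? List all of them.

the ingestion pipeline crash, the shared web server overload, the web server timeout

Immediate cause of the primary API gateway latency spike: the ingestion pipeline crash.
Further upstream: the web server timeout, the shared web server overload.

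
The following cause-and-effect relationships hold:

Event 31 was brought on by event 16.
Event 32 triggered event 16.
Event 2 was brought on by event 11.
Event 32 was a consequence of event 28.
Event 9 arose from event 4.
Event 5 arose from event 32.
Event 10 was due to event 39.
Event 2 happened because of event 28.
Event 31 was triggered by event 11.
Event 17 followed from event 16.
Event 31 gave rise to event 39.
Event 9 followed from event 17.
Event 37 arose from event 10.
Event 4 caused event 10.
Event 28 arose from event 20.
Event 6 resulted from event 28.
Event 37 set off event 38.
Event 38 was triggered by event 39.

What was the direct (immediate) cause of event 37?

Upstream contributors include event 20, event 28, event 11, event 32, event 4, event 16, event 31, event 39, but only event 10 feeds directly into event 37.

event 10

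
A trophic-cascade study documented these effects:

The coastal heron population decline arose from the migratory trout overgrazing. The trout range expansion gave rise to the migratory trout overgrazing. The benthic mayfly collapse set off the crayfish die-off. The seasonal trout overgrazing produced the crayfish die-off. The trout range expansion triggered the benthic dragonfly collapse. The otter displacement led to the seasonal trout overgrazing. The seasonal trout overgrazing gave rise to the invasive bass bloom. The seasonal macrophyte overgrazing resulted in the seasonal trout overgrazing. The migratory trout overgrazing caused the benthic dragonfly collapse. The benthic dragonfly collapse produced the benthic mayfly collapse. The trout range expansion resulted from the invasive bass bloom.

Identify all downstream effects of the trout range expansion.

the benthic dragonfly collapse, the benthic mayfly collapse, the coastal heron population decline, the crayfish die-off, the migratory trout overgrazing

Direct effects: the migratory trout overgrazing, the benthic dragonfly collapse.
2 steps out: the benthic mayfly collapse, the coastal heron population decline.
3 steps out: the crayfish die-off.
Not reachable from it: the seasonal macrophyte overgrazing, the seasonal trout overgrazing, the invasive bass bloom, the otter displacement.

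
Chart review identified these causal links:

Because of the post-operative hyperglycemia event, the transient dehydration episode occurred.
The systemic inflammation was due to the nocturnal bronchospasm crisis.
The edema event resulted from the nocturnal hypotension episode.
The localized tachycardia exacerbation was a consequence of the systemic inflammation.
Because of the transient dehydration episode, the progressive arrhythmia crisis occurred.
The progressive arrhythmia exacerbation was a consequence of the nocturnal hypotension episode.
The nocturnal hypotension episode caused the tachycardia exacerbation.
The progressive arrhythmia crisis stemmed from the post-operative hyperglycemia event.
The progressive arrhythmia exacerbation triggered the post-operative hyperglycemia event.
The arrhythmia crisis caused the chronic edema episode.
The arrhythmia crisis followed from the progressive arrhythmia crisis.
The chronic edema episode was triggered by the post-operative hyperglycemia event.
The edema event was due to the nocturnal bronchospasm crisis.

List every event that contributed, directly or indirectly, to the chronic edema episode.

Immediate causes of the chronic edema episode: the post-operative hyperglycemia event, the arrhythmia crisis.
Further upstream: the nocturnal hypotension episode, the progressive arrhythmia exacerbation, the transient dehydration episode, the progressive arrhythmia crisis.

the arrhythmia crisis, the nocturnal hypotension episode, the post-operative hyperglycemia event, the progressive arrhythmia crisis, the progressive arrhythmia exacerbation, the transient dehydration episode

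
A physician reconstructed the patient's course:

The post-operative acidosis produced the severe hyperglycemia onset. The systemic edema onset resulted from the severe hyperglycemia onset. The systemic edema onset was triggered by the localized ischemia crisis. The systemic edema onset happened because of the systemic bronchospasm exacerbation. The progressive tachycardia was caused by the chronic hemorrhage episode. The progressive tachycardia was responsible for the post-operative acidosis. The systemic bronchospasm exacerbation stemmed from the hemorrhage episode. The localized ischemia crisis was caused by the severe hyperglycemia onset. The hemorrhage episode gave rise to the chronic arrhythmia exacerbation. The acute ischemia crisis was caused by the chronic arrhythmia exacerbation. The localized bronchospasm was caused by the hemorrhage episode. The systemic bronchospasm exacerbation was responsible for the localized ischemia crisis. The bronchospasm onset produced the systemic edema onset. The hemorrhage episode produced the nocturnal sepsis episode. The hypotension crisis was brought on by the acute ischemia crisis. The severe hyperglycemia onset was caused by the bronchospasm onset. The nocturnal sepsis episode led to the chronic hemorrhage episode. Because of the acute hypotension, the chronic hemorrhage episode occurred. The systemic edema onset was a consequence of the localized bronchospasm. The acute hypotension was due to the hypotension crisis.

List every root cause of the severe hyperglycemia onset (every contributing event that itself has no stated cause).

the bronchospasm onset, the hemorrhage episode

Tracing upstream from the severe hyperglycemia onset: the severe hyperglycemia onset ← the post-operative acidosis ← the progressive tachycardia ← the chronic hemorrhage episode ← the nocturnal sepsis episode ← the hemorrhage episode.
A separate upstream branch: the severe hyperglycemia onset ← the bronchospasm onset.
Each of those chain origins has no stated cause.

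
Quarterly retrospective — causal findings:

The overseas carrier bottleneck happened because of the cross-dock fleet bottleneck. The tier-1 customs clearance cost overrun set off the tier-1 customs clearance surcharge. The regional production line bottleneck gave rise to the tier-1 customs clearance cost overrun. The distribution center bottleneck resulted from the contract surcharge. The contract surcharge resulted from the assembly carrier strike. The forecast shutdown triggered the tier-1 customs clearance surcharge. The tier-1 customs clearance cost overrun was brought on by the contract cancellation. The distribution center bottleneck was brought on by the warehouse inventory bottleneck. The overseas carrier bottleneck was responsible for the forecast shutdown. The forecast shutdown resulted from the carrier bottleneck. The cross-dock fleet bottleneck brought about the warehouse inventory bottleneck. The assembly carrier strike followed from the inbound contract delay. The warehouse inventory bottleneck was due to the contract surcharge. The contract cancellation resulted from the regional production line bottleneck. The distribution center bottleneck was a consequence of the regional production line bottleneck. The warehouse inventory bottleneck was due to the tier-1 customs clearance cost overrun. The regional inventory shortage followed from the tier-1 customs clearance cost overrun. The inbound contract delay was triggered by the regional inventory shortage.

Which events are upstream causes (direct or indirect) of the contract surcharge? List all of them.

the assembly carrier strike, the contract cancellation, the inbound contract delay, the regional inventory shortage, the regional production line bottleneck, the tier-1 customs clearance cost overrun

Immediate cause of the contract surcharge: the assembly carrier strike.
Further upstream: the regional production line bottleneck, the contract cancellation, the tier-1 customs clearance cost overrun, the regional inventory shortage, the inbound contract delay.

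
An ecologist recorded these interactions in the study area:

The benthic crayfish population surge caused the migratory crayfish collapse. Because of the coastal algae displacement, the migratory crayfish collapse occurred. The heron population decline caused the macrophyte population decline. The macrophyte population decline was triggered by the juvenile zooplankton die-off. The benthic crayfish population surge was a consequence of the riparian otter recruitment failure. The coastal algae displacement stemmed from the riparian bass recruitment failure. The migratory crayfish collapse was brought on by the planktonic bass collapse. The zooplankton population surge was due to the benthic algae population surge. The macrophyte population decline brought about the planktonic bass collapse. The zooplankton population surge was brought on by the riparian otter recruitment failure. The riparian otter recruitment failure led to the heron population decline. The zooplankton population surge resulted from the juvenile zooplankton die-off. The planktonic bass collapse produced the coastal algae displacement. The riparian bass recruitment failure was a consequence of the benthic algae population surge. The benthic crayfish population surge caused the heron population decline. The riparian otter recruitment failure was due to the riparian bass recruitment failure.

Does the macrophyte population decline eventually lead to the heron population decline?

The macrophyte population decline leads to the planktonic bass collapse, the coastal algae displacement, the migratory crayfish collapse; the heron population decline is not among them.

No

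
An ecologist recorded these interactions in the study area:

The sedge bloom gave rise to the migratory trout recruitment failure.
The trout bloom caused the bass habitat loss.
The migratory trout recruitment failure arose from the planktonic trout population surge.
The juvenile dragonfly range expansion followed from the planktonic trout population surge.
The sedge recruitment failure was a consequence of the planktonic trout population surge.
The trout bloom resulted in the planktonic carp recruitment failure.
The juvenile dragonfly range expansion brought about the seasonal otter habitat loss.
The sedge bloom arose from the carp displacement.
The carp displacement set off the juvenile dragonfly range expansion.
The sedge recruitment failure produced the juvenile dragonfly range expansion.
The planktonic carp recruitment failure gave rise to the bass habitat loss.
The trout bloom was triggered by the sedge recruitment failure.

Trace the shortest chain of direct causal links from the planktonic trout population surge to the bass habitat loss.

the planktonic trout population surge → the sedge recruitment failure
the sedge recruitment failure → the trout bloom
the trout bloom → the bass habitat loss
Length: 3 steps.

the planktonic trout population surge → the sedge recruitment failure → the trout bloom → the bass habitat loss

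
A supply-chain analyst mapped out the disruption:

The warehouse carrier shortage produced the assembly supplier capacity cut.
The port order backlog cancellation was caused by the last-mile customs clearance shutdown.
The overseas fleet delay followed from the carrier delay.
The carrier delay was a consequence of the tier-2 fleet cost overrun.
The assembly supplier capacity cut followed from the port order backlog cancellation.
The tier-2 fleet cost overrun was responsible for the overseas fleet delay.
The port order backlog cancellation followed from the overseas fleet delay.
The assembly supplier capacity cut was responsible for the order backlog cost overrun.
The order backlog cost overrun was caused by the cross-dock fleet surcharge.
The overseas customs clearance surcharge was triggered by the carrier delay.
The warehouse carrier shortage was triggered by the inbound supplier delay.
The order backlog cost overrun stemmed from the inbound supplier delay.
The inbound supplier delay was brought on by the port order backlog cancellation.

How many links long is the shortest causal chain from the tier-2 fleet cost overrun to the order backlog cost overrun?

Shortest chain: the tier-2 fleet cost overrun → the overseas fleet delay → the port order backlog cancellation → the inbound supplier delay → the order backlog cost overrun.

4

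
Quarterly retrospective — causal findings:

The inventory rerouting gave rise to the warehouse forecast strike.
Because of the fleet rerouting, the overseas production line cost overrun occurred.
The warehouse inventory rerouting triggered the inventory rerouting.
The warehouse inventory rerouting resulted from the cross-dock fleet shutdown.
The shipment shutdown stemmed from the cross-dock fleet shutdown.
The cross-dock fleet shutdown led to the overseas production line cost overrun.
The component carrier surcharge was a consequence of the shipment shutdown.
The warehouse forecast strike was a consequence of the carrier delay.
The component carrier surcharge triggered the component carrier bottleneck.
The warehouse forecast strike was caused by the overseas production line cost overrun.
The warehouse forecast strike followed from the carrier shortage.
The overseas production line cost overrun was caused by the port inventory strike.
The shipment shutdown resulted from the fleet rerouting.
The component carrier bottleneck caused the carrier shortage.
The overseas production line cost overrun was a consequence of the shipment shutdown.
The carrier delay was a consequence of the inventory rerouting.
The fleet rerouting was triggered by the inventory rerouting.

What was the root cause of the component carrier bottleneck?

Tracing upstream from the component carrier bottleneck: the component carrier bottleneck ← the component carrier surcharge ← the shipment shutdown ← the cross-dock fleet shutdown.
The cross-dock fleet shutdown has no stated cause, so it is the root.

the cross-dock fleet shutdown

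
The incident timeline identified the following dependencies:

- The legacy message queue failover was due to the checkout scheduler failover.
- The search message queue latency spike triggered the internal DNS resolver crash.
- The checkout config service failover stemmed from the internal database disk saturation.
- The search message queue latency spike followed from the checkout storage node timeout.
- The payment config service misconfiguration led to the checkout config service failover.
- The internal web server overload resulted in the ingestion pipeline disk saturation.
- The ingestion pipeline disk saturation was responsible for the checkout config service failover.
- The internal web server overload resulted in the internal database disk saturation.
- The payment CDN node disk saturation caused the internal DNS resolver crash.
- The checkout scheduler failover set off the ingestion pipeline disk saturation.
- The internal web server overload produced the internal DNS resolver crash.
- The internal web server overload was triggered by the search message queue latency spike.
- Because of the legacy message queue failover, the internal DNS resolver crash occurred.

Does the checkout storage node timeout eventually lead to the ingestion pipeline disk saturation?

There is a causal chain: the checkout storage node timeout → the search message queue latency spike → the internal web server overload → the ingestion pipeline disk saturation.

Yes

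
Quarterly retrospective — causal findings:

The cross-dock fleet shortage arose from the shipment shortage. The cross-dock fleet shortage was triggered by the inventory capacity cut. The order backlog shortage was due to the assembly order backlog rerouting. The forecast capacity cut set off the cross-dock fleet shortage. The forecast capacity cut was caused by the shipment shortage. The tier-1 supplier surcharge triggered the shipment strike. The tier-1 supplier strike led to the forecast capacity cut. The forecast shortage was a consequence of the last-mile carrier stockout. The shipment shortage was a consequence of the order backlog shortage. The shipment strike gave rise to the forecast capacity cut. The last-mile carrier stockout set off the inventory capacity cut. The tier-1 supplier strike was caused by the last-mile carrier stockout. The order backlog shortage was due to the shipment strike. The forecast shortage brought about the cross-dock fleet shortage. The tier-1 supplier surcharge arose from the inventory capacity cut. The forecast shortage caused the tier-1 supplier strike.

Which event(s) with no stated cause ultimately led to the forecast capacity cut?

Tracing upstream from the forecast capacity cut: the forecast capacity cut ← the tier-1 supplier strike ← the last-mile carrier stockout.
A separate upstream branch: the forecast capacity cut ← the shipment shortage ← the order backlog shortage ← the assembly order backlog rerouting.
Each of those chain origins has no stated cause.

the assembly order backlog rerouting, the last-mile carrier stockout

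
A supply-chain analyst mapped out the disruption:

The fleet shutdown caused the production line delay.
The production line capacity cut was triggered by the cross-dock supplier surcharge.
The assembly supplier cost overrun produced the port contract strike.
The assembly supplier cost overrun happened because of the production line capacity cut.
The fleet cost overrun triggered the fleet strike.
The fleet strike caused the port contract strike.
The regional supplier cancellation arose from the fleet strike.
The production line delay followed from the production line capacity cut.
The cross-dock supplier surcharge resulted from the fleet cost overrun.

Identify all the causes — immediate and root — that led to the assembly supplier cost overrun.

the cross-dock supplier surcharge, the fleet cost overrun, the production line capacity cut

Immediate cause of the assembly supplier cost overrun: the production line capacity cut.
Further upstream: the fleet cost overrun, the cross-dock supplier surcharge.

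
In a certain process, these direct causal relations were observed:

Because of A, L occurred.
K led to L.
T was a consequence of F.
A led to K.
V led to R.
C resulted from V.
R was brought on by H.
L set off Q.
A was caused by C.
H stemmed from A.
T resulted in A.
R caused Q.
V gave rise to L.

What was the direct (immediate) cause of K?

Upstream contributors include F, T, V, C, but only A feeds directly into K.

A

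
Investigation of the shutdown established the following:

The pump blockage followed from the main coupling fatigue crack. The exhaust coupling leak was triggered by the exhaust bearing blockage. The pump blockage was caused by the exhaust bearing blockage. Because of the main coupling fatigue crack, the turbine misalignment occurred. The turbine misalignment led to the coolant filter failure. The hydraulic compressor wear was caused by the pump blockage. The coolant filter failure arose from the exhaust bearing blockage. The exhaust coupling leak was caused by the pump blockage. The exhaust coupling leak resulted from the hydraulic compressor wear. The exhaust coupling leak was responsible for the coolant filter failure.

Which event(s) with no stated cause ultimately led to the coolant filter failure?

Tracing upstream from the coolant filter failure: the coolant filter failure ← the turbine misalignment ← the main coupling fatigue crack.
A separate upstream branch: the coolant filter failure ← the exhaust bearing blockage.
Each of those chain origins has no stated cause.

the exhaust bearing blockage, the main coupling fatigue crack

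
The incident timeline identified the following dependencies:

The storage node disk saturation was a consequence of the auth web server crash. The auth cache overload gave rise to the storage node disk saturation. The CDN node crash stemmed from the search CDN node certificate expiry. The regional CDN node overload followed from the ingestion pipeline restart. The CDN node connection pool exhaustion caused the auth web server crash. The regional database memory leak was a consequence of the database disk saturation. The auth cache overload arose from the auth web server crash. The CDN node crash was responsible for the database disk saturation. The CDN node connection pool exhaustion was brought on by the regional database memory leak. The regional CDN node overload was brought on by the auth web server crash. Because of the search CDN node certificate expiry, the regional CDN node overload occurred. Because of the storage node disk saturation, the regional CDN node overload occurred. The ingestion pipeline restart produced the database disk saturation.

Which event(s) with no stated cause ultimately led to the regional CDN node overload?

the ingestion pipeline restart, the search CDN node certificate expiry

Tracing upstream from the regional CDN node overload: the regional CDN node overload ← the search CDN node certificate expiry.
A separate upstream branch: the regional CDN node overload ← the ingestion pipeline restart.
Each of those chain origins has no stated cause.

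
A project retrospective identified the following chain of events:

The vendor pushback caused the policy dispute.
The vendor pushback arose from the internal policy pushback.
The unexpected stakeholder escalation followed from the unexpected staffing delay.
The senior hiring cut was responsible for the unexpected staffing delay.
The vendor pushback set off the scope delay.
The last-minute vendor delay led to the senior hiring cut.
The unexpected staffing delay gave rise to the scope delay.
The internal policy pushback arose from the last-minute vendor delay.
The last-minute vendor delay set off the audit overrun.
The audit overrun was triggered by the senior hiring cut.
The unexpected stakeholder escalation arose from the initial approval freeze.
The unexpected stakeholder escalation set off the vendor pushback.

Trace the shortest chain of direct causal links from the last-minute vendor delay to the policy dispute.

the last-minute vendor delay → the internal policy pushback → the vendor pushback → the policy dispute

the last-minute vendor delay → the internal policy pushback
the internal policy pushback → the vendor pushback
the vendor pushback → the policy dispute
Length: 3 steps.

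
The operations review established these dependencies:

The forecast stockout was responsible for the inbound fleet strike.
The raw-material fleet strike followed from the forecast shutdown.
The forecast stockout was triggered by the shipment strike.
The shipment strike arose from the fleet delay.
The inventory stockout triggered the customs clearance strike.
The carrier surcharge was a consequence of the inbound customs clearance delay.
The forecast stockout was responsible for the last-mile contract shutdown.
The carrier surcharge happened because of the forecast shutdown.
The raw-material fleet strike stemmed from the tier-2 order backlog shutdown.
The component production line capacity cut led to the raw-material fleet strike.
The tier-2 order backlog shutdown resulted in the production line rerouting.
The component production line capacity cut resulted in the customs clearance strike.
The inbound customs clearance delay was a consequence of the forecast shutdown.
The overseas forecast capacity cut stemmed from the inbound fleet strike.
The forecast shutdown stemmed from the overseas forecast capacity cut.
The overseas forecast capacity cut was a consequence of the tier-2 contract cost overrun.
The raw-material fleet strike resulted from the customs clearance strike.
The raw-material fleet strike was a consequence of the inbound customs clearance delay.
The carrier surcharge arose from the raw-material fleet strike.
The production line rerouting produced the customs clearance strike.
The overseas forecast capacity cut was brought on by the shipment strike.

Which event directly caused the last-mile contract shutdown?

Upstream contributors include the fleet delay, the shipment strike, but only the forecast stockout feeds directly into the last-mile contract shutdown.

the forecast stockout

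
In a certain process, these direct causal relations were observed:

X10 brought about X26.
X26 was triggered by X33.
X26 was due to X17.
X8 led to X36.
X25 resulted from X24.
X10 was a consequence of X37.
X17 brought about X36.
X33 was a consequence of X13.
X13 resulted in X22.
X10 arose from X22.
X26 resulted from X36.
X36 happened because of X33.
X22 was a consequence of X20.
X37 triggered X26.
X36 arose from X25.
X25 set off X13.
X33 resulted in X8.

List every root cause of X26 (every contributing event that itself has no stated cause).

X17, X20, X24, X37

Tracing upstream from X26: X26 ← X36 ← X25 ← X24.
A separate upstream branch: X26 ← X10 ← X22 ← X20.
A separate upstream branch: X26 ← X37.
A separate upstream branch: X26 ← X17.
Each of those chain origins has no stated cause.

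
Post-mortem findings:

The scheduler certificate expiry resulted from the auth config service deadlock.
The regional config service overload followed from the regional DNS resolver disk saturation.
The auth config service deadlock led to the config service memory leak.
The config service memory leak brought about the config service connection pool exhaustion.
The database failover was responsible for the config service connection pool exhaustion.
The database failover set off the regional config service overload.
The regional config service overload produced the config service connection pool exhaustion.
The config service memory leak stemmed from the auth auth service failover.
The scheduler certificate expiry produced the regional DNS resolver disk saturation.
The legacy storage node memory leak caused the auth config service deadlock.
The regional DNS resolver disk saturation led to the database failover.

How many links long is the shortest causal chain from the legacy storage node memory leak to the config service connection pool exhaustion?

3

Shortest chain: the legacy storage node memory leak → the auth config service deadlock → the config service memory leak → the config service connection pool exhaustion.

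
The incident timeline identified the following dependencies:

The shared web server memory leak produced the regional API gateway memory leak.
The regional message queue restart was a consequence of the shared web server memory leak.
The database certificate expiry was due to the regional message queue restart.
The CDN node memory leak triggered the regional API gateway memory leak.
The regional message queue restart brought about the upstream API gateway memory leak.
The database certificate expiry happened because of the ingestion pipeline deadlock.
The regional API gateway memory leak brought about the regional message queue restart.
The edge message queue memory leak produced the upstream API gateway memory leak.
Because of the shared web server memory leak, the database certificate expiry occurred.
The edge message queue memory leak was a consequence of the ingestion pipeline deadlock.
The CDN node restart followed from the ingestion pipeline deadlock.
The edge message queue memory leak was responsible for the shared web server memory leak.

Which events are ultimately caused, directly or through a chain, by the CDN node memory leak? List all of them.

the database certificate expiry, the regional API gateway memory leak, the regional message queue restart, the upstream API gateway memory leak

Direct effects: the regional API gateway memory leak.
2 steps out: the regional message queue restart.
3 steps out: the database certificate expiry, the upstream API gateway memory leak.
Not reachable from it: the ingestion pipeline deadlock, the edge message queue memory leak, the shared web server memory leak, the CDN node restart.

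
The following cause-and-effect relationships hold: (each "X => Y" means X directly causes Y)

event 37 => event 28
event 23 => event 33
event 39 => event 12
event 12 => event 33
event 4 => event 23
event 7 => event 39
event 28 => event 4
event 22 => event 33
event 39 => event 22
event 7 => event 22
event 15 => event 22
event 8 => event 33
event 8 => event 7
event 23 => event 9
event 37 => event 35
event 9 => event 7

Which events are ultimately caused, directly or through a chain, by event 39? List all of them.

Direct effects: event 22, event 12.
2 steps out: event 33.
Not reachable from it: event 37, event 28, event 4, event 15, event 8, event 35, event 23, event 9, event 7.

event 12, event 22, event 33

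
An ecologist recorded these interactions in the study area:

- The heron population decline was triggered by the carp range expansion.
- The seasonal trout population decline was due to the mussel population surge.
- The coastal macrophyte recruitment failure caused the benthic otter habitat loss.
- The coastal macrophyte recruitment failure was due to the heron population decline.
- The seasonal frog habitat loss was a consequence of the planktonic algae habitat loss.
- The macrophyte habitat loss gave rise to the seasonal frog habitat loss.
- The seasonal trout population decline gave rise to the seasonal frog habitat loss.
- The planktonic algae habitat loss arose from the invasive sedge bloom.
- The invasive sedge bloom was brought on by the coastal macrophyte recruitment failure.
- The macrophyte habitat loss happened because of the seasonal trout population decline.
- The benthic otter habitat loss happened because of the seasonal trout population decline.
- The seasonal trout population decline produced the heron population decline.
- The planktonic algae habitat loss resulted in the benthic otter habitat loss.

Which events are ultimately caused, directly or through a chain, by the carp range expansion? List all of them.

the benthic otter habitat loss, the coastal macrophyte recruitment failure, the heron population decline, the invasive sedge bloom, the planktonic algae habitat loss, the seasonal frog habitat loss

Direct effects: the heron population decline.
2 steps out: the coastal macrophyte recruitment failure.
3 steps out: the invasive sedge bloom, the benthic otter habitat loss.
4 steps out: the planktonic algae habitat loss.
5 steps out: the seasonal frog habitat loss.
Not reachable from it: the mussel population surge, the seasonal trout population decline, the macrophyte habitat loss.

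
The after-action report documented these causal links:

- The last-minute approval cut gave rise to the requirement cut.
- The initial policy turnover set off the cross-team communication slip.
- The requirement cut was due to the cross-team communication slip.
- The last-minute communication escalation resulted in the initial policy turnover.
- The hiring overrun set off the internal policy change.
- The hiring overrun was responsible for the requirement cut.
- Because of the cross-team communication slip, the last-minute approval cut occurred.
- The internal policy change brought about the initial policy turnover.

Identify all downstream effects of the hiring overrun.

Direct effects: the internal policy change, the requirement cut.
2 steps out: the initial policy turnover.
3 steps out: the cross-team communication slip.
4 steps out: the last-minute approval cut.
Not reachable from it: the last-minute communication escalation.

the cross-team communication slip, the initial policy turnover, the internal policy change, the last-minute approval cut, the requirement cut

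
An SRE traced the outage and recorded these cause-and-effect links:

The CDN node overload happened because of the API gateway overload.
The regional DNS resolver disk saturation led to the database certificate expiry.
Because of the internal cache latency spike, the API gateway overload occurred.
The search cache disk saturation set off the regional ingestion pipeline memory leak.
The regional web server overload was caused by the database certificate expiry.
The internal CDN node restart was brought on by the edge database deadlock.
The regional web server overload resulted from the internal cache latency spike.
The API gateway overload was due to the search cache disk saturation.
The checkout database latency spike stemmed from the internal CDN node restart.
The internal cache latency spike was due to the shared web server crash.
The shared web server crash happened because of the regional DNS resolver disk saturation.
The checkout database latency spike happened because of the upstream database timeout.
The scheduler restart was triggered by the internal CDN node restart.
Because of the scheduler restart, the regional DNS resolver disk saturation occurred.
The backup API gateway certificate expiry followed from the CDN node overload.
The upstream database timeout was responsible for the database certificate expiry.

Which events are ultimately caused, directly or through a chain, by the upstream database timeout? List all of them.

the checkout database latency spike, the database certificate expiry, the regional web server overload

Direct effects: the checkout database latency spike, the database certificate expiry.
2 steps out: the regional web server overload.
Not reachable from it: the edge database deadlock, the internal CDN node restart, the scheduler restart, the regional DNS resolver disk saturation, the shared web server crash, the search cache disk saturation, the internal cache latency spike, the API gateway overload, the CDN node overload, the backup API gateway certificate expiry, the regional ingestion pipeline memory leak.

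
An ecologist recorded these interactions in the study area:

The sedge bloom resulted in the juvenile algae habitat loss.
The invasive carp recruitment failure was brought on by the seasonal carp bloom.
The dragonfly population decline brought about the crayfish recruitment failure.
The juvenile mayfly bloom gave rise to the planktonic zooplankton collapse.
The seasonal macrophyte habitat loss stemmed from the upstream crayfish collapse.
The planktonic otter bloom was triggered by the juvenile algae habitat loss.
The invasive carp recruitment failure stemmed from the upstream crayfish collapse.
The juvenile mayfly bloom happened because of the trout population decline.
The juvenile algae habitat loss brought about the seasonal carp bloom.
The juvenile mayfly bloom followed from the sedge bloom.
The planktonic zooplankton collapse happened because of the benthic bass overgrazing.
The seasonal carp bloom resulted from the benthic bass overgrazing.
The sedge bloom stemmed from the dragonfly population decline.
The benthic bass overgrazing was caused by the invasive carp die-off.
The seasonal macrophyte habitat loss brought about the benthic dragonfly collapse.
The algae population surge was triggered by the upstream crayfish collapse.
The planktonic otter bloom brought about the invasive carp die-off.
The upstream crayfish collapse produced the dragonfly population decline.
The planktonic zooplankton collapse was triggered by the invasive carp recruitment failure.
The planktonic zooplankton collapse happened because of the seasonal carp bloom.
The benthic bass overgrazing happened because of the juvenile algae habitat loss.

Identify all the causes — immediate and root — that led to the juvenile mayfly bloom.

Immediate causes of the juvenile mayfly bloom: the trout population decline, the sedge bloom.
Further upstream: the upstream crayfish collapse, the dragonfly population decline.

the dragonfly population decline, the sedge bloom, the trout population decline, the upstream crayfish collapse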